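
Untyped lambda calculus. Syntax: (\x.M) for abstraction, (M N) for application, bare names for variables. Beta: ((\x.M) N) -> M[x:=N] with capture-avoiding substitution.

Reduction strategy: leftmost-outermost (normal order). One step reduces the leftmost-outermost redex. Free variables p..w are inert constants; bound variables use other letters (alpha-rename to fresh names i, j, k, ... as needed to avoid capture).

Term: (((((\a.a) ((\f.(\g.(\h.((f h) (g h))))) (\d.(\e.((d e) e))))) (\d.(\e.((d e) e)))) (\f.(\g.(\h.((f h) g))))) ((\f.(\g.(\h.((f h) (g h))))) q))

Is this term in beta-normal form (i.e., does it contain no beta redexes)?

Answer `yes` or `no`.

Answer: no

Derivation:
Term: (((((\a.a) ((\f.(\g.(\h.((f h) (g h))))) (\d.(\e.((d e) e))))) (\d.(\e.((d e) e)))) (\f.(\g.(\h.((f h) g))))) ((\f.(\g.(\h.((f h) (g h))))) q))
Found 3 beta redex(es).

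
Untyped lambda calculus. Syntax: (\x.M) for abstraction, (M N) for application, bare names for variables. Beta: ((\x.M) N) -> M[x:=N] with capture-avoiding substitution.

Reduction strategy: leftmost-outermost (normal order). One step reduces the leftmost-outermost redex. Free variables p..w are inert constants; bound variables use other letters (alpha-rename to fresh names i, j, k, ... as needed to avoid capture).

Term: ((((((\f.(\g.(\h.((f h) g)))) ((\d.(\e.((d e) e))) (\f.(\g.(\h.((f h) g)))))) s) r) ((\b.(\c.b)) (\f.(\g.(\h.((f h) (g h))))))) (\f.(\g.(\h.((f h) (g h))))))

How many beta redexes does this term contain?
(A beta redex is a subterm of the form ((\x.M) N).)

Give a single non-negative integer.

Term: ((((((\f.(\g.(\h.((f h) g)))) ((\d.(\e.((d e) e))) (\f.(\g.(\h.((f h) g)))))) s) r) ((\b.(\c.b)) (\f.(\g.(\h.((f h) (g h))))))) (\f.(\g.(\h.((f h) (g h))))))
  Redex: ((\f.(\g.(\h.((f h) g)))) ((\d.(\e.((d e) e))) (\f.(\g.(\h.((f h) g))))))
  Redex: ((\d.(\e.((d e) e))) (\f.(\g.(\h.((f h) g)))))
  Redex: ((\b.(\c.b)) (\f.(\g.(\h.((f h) (g h))))))
Total redexes: 3

Answer: 3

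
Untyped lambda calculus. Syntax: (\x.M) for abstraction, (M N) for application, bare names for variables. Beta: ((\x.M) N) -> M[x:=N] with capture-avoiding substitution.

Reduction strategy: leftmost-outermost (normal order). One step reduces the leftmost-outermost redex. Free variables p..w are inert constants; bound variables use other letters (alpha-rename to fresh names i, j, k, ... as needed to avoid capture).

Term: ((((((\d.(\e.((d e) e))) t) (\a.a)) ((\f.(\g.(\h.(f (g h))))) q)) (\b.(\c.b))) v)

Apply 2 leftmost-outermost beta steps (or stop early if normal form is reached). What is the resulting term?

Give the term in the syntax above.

Answer: (((((t (\a.a)) (\a.a)) ((\f.(\g.(\h.(f (g h))))) q)) (\b.(\c.b))) v)

Derivation:
Step 0: ((((((\d.(\e.((d e) e))) t) (\a.a)) ((\f.(\g.(\h.(f (g h))))) q)) (\b.(\c.b))) v)
Step 1: (((((\e.((t e) e)) (\a.a)) ((\f.(\g.(\h.(f (g h))))) q)) (\b.(\c.b))) v)
Step 2: (((((t (\a.a)) (\a.a)) ((\f.(\g.(\h.(f (g h))))) q)) (\b.(\c.b))) v)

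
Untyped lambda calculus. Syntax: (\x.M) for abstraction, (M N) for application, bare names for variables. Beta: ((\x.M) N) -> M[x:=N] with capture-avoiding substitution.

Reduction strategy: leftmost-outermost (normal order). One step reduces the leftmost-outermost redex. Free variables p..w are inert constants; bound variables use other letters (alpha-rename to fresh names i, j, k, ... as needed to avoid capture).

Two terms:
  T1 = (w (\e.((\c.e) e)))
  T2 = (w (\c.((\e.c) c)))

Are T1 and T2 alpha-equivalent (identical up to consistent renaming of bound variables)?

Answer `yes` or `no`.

Term 1: (w (\e.((\c.e) e)))
Term 2: (w (\c.((\e.c) c)))
Alpha-equivalence: compare structure up to binder renaming.
Result: True

Answer: yes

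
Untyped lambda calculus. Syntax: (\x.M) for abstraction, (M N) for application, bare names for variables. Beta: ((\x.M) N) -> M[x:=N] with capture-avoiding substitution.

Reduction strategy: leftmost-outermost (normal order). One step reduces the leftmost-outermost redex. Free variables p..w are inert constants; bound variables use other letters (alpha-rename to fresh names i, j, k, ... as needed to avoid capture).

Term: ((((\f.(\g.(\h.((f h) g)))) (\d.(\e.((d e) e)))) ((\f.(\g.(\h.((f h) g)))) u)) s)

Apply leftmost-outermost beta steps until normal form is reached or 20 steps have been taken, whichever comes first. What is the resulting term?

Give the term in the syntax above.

Answer: ((s (\g.(\h.((u h) g)))) (\g.(\h.((u h) g))))

Derivation:
Step 0: ((((\f.(\g.(\h.((f h) g)))) (\d.(\e.((d e) e)))) ((\f.(\g.(\h.((f h) g)))) u)) s)
Step 1: (((\g.(\h.(((\d.(\e.((d e) e))) h) g))) ((\f.(\g.(\h.((f h) g)))) u)) s)
Step 2: ((\h.(((\d.(\e.((d e) e))) h) ((\f.(\g.(\h.((f h) g)))) u))) s)
Step 3: (((\d.(\e.((d e) e))) s) ((\f.(\g.(\h.((f h) g)))) u))
Step 4: ((\e.((s e) e)) ((\f.(\g.(\h.((f h) g)))) u))
Step 5: ((s ((\f.(\g.(\h.((f h) g)))) u)) ((\f.(\g.(\h.((f h) g)))) u))
Step 6: ((s (\g.(\h.((u h) g)))) ((\f.(\g.(\h.((f h) g)))) u))
Step 7: ((s (\g.(\h.((u h) g)))) (\g.(\h.((u h) g))))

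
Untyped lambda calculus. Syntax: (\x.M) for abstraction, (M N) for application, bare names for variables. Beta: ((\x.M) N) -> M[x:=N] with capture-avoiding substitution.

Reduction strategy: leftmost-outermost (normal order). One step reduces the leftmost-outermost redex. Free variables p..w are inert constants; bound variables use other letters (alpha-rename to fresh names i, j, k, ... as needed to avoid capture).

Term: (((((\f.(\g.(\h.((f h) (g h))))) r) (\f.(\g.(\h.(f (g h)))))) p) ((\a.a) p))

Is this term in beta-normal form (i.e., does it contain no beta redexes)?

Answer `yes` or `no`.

Answer: no

Derivation:
Term: (((((\f.(\g.(\h.((f h) (g h))))) r) (\f.(\g.(\h.(f (g h)))))) p) ((\a.a) p))
Found 2 beta redex(es).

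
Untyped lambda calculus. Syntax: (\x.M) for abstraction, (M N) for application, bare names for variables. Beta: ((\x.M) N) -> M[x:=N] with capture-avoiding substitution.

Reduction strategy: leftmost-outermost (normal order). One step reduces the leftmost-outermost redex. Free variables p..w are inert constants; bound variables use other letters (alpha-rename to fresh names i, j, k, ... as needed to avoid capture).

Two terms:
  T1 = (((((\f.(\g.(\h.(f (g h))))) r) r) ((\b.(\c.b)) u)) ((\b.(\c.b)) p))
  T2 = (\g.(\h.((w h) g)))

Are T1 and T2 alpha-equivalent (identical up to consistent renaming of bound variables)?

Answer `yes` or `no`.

Answer: no

Derivation:
Term 1: (((((\f.(\g.(\h.(f (g h))))) r) r) ((\b.(\c.b)) u)) ((\b.(\c.b)) p))
Term 2: (\g.(\h.((w h) g)))
Alpha-equivalence: compare structure up to binder renaming.
Result: False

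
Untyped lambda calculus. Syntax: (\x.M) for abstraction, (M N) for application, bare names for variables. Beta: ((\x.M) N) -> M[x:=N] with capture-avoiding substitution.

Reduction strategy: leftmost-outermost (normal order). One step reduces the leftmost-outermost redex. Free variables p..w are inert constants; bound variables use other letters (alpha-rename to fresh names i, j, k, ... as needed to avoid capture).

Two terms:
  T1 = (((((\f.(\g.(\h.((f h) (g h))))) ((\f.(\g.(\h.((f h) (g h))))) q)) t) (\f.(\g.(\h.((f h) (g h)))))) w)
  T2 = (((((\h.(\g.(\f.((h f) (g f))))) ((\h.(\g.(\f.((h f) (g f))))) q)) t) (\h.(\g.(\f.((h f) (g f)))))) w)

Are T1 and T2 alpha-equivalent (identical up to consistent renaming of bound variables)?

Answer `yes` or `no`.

Answer: yes

Derivation:
Term 1: (((((\f.(\g.(\h.((f h) (g h))))) ((\f.(\g.(\h.((f h) (g h))))) q)) t) (\f.(\g.(\h.((f h) (g h)))))) w)
Term 2: (((((\h.(\g.(\f.((h f) (g f))))) ((\h.(\g.(\f.((h f) (g f))))) q)) t) (\h.(\g.(\f.((h f) (g f)))))) w)
Alpha-equivalence: compare structure up to binder renaming.
Result: True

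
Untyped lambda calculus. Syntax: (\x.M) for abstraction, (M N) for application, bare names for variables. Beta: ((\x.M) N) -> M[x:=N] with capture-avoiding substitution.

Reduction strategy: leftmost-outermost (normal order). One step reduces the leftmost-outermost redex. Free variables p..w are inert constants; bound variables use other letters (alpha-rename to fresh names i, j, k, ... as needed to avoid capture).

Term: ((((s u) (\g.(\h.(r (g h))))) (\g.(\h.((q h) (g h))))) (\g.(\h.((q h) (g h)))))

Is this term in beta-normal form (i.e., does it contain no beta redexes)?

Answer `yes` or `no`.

Term: ((((s u) (\g.(\h.(r (g h))))) (\g.(\h.((q h) (g h))))) (\g.(\h.((q h) (g h)))))
No beta redexes found.

Answer: yes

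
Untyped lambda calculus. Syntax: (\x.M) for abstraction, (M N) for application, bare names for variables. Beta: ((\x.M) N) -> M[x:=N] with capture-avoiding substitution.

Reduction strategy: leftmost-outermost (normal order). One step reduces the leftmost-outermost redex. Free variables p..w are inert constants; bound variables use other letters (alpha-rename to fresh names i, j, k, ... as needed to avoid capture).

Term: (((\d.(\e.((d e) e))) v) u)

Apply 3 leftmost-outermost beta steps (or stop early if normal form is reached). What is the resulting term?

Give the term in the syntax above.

Step 0: (((\d.(\e.((d e) e))) v) u)
Step 1: ((\e.((v e) e)) u)
Step 2: ((v u) u)
Step 3: (normal form reached)

Answer: ((v u) u)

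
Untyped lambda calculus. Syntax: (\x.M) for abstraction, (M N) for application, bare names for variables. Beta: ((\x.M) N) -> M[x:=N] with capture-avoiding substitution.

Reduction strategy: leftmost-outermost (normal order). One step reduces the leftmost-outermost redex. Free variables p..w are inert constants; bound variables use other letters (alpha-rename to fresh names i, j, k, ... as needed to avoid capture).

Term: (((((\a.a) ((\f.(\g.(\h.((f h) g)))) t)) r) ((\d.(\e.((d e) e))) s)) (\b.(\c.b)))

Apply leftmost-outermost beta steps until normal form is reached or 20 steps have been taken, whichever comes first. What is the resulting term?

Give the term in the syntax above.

Step 0: (((((\a.a) ((\f.(\g.(\h.((f h) g)))) t)) r) ((\d.(\e.((d e) e))) s)) (\b.(\c.b)))
Step 1: (((((\f.(\g.(\h.((f h) g)))) t) r) ((\d.(\e.((d e) e))) s)) (\b.(\c.b)))
Step 2: ((((\g.(\h.((t h) g))) r) ((\d.(\e.((d e) e))) s)) (\b.(\c.b)))
Step 3: (((\h.((t h) r)) ((\d.(\e.((d e) e))) s)) (\b.(\c.b)))
Step 4: (((t ((\d.(\e.((d e) e))) s)) r) (\b.(\c.b)))
Step 5: (((t (\e.((s e) e))) r) (\b.(\c.b)))

Answer: (((t (\e.((s e) e))) r) (\b.(\c.b)))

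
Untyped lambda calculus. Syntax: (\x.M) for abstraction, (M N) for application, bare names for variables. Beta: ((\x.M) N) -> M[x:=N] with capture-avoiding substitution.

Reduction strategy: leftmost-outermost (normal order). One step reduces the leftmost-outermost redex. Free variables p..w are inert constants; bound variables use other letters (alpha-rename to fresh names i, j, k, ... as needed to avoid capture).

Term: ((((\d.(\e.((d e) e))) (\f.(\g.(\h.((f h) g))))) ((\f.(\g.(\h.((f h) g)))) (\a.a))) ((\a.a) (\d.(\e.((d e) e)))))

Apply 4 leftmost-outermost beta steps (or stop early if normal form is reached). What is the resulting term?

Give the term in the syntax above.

Answer: ((\h.((((\f.(\g.(\h.((f h) g)))) (\a.a)) h) ((\f.(\g.(\h.((f h) g)))) (\a.a)))) ((\a.a) (\d.(\e.((d e) e)))))

Derivation:
Step 0: ((((\d.(\e.((d e) e))) (\f.(\g.(\h.((f h) g))))) ((\f.(\g.(\h.((f h) g)))) (\a.a))) ((\a.a) (\d.(\e.((d e) e)))))
Step 1: (((\e.(((\f.(\g.(\h.((f h) g)))) e) e)) ((\f.(\g.(\h.((f h) g)))) (\a.a))) ((\a.a) (\d.(\e.((d e) e)))))
Step 2: ((((\f.(\g.(\h.((f h) g)))) ((\f.(\g.(\h.((f h) g)))) (\a.a))) ((\f.(\g.(\h.((f h) g)))) (\a.a))) ((\a.a) (\d.(\e.((d e) e)))))
Step 3: (((\g.(\h.((((\f.(\g.(\h.((f h) g)))) (\a.a)) h) g))) ((\f.(\g.(\h.((f h) g)))) (\a.a))) ((\a.a) (\d.(\e.((d e) e)))))
Step 4: ((\h.((((\f.(\g.(\h.((f h) g)))) (\a.a)) h) ((\f.(\g.(\h.((f h) g)))) (\a.a)))) ((\a.a) (\d.(\e.((d e) e)))))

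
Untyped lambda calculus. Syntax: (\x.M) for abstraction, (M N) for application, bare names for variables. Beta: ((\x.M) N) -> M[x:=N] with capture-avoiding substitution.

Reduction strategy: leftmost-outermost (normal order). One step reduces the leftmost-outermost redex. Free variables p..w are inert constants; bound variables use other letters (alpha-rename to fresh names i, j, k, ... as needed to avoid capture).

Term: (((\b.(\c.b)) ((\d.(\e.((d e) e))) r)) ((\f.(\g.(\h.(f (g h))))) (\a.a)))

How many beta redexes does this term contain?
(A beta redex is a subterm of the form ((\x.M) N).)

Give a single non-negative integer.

Term: (((\b.(\c.b)) ((\d.(\e.((d e) e))) r)) ((\f.(\g.(\h.(f (g h))))) (\a.a)))
  Redex: ((\b.(\c.b)) ((\d.(\e.((d e) e))) r))
  Redex: ((\d.(\e.((d e) e))) r)
  Redex: ((\f.(\g.(\h.(f (g h))))) (\a.a))
Total redexes: 3

Answer: 3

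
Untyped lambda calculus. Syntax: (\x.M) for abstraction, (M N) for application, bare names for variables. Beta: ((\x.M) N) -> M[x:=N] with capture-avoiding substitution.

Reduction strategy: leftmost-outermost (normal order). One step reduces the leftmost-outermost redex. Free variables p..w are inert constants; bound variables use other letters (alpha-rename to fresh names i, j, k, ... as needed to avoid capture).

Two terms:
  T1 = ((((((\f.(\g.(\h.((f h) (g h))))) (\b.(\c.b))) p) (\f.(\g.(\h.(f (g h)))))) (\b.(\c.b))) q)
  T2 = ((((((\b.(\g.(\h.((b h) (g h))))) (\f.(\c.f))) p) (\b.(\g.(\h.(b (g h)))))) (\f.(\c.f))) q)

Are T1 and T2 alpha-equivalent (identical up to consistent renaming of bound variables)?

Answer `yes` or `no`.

Term 1: ((((((\f.(\g.(\h.((f h) (g h))))) (\b.(\c.b))) p) (\f.(\g.(\h.(f (g h)))))) (\b.(\c.b))) q)
Term 2: ((((((\b.(\g.(\h.((b h) (g h))))) (\f.(\c.f))) p) (\b.(\g.(\h.(b (g h)))))) (\f.(\c.f))) q)
Alpha-equivalence: compare structure up to binder renaming.
Result: True

Answer: yes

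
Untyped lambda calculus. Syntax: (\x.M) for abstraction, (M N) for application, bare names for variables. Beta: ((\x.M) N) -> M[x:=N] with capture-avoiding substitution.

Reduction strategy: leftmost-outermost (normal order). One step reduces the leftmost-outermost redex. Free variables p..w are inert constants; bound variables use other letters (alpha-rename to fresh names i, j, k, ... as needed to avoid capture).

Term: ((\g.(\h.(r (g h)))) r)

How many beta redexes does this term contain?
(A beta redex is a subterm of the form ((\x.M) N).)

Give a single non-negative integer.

Answer: 1

Derivation:
Term: ((\g.(\h.(r (g h)))) r)
  Redex: ((\g.(\h.(r (g h)))) r)
Total redexes: 1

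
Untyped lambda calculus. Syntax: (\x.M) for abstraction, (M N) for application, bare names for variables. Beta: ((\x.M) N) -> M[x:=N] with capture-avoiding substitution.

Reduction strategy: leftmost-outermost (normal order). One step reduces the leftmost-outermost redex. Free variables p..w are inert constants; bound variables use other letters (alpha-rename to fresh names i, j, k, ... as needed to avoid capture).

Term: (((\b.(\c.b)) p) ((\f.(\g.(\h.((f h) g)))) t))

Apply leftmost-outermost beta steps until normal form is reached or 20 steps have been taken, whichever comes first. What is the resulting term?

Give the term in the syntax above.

Answer: p

Derivation:
Step 0: (((\b.(\c.b)) p) ((\f.(\g.(\h.((f h) g)))) t))
Step 1: ((\c.p) ((\f.(\g.(\h.((f h) g)))) t))
Step 2: p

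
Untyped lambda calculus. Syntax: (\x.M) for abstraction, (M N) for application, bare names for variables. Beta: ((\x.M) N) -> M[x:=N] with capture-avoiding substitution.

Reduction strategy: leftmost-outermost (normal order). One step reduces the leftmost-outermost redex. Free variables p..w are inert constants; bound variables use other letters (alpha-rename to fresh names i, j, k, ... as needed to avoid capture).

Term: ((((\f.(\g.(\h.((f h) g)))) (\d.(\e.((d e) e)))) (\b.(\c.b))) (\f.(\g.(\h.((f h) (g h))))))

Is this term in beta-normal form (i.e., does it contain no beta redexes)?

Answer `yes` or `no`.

Term: ((((\f.(\g.(\h.((f h) g)))) (\d.(\e.((d e) e)))) (\b.(\c.b))) (\f.(\g.(\h.((f h) (g h))))))
Found 1 beta redex(es).

Answer: no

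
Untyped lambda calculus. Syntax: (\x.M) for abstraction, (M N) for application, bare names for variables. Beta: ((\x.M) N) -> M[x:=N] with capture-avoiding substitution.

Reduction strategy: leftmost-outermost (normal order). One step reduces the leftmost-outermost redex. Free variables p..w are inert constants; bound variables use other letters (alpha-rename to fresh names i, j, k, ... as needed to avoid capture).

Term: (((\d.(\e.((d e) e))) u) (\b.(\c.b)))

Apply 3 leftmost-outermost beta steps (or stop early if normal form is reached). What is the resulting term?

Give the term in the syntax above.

Answer: ((u (\b.(\c.b))) (\b.(\c.b)))

Derivation:
Step 0: (((\d.(\e.((d e) e))) u) (\b.(\c.b)))
Step 1: ((\e.((u e) e)) (\b.(\c.b)))
Step 2: ((u (\b.(\c.b))) (\b.(\c.b)))
Step 3: (normal form reached)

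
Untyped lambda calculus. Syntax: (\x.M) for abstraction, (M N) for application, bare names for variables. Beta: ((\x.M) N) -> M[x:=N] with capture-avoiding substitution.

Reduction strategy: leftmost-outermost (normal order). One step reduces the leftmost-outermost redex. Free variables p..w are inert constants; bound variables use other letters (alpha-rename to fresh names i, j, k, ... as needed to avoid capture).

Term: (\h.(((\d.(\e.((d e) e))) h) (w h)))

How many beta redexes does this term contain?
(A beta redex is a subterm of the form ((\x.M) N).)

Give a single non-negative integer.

Answer: 1

Derivation:
Term: (\h.(((\d.(\e.((d e) e))) h) (w h)))
  Redex: ((\d.(\e.((d e) e))) h)
Total redexes: 1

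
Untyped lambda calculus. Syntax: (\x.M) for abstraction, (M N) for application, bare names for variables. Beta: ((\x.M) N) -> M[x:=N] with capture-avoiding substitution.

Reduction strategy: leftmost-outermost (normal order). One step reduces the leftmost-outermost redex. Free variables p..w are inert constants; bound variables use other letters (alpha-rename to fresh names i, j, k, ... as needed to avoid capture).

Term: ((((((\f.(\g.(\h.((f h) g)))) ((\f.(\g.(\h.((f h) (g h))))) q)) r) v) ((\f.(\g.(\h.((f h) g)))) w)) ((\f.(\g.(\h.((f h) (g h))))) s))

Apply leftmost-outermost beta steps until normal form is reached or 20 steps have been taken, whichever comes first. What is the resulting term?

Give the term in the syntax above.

Step 0: ((((((\f.(\g.(\h.((f h) g)))) ((\f.(\g.(\h.((f h) (g h))))) q)) r) v) ((\f.(\g.(\h.((f h) g)))) w)) ((\f.(\g.(\h.((f h) (g h))))) s))
Step 1: (((((\g.(\h.((((\f.(\g.(\h.((f h) (g h))))) q) h) g))) r) v) ((\f.(\g.(\h.((f h) g)))) w)) ((\f.(\g.(\h.((f h) (g h))))) s))
Step 2: ((((\h.((((\f.(\g.(\h.((f h) (g h))))) q) h) r)) v) ((\f.(\g.(\h.((f h) g)))) w)) ((\f.(\g.(\h.((f h) (g h))))) s))
Step 3: ((((((\f.(\g.(\h.((f h) (g h))))) q) v) r) ((\f.(\g.(\h.((f h) g)))) w)) ((\f.(\g.(\h.((f h) (g h))))) s))
Step 4: (((((\g.(\h.((q h) (g h)))) v) r) ((\f.(\g.(\h.((f h) g)))) w)) ((\f.(\g.(\h.((f h) (g h))))) s))
Step 5: ((((\h.((q h) (v h))) r) ((\f.(\g.(\h.((f h) g)))) w)) ((\f.(\g.(\h.((f h) (g h))))) s))
Step 6: ((((q r) (v r)) ((\f.(\g.(\h.((f h) g)))) w)) ((\f.(\g.(\h.((f h) (g h))))) s))
Step 7: ((((q r) (v r)) (\g.(\h.((w h) g)))) ((\f.(\g.(\h.((f h) (g h))))) s))
Step 8: ((((q r) (v r)) (\g.(\h.((w h) g)))) (\g.(\h.((s h) (g h)))))

Answer: ((((q r) (v r)) (\g.(\h.((w h) g)))) (\g.(\h.((s h) (g h)))))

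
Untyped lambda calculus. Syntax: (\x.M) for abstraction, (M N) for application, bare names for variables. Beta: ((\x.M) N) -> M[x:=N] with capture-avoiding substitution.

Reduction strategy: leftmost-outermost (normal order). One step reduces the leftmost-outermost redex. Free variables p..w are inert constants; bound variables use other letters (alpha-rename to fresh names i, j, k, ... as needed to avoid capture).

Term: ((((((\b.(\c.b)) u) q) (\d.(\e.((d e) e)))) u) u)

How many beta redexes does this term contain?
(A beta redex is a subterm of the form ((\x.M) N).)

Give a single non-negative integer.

Answer: 1

Derivation:
Term: ((((((\b.(\c.b)) u) q) (\d.(\e.((d e) e)))) u) u)
  Redex: ((\b.(\c.b)) u)
Total redexes: 1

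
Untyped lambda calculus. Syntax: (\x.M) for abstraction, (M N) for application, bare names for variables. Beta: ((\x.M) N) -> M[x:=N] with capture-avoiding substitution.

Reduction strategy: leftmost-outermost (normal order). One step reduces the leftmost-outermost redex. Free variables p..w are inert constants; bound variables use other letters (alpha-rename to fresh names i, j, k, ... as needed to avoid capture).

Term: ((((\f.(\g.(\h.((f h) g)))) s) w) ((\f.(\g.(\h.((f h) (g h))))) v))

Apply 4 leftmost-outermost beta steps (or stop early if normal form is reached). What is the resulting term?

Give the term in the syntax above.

Answer: ((s (\g.(\h.((v h) (g h))))) w)

Derivation:
Step 0: ((((\f.(\g.(\h.((f h) g)))) s) w) ((\f.(\g.(\h.((f h) (g h))))) v))
Step 1: (((\g.(\h.((s h) g))) w) ((\f.(\g.(\h.((f h) (g h))))) v))
Step 2: ((\h.((s h) w)) ((\f.(\g.(\h.((f h) (g h))))) v))
Step 3: ((s ((\f.(\g.(\h.((f h) (g h))))) v)) w)
Step 4: ((s (\g.(\h.((v h) (g h))))) w)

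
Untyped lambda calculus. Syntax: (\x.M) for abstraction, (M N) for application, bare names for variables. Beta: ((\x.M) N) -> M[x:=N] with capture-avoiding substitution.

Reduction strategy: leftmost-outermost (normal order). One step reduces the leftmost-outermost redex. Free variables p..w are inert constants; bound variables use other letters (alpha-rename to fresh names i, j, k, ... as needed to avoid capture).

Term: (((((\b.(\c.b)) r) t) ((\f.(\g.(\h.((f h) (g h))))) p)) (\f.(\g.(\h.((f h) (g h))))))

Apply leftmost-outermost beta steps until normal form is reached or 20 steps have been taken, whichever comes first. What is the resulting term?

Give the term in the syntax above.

Step 0: (((((\b.(\c.b)) r) t) ((\f.(\g.(\h.((f h) (g h))))) p)) (\f.(\g.(\h.((f h) (g h))))))
Step 1: ((((\c.r) t) ((\f.(\g.(\h.((f h) (g h))))) p)) (\f.(\g.(\h.((f h) (g h))))))
Step 2: ((r ((\f.(\g.(\h.((f h) (g h))))) p)) (\f.(\g.(\h.((f h) (g h))))))
Step 3: ((r (\g.(\h.((p h) (g h))))) (\f.(\g.(\h.((f h) (g h))))))

Answer: ((r (\g.(\h.((p h) (g h))))) (\f.(\g.(\h.((f h) (g h))))))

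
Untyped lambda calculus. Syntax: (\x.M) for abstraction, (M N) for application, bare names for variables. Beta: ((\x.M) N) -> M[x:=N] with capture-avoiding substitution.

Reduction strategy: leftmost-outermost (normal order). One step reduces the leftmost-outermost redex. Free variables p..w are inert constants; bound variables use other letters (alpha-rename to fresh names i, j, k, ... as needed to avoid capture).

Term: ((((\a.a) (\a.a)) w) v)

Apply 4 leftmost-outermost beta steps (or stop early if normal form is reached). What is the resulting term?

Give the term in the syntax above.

Step 0: ((((\a.a) (\a.a)) w) v)
Step 1: (((\a.a) w) v)
Step 2: (w v)
Step 3: (normal form reached)

Answer: (w v)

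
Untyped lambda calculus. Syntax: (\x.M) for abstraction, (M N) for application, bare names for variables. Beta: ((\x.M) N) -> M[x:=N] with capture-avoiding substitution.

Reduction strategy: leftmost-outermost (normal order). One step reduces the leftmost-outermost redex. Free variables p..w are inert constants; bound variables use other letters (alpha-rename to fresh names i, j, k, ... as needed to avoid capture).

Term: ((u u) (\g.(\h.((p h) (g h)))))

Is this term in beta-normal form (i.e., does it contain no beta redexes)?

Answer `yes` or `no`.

Term: ((u u) (\g.(\h.((p h) (g h)))))
No beta redexes found.

Answer: yes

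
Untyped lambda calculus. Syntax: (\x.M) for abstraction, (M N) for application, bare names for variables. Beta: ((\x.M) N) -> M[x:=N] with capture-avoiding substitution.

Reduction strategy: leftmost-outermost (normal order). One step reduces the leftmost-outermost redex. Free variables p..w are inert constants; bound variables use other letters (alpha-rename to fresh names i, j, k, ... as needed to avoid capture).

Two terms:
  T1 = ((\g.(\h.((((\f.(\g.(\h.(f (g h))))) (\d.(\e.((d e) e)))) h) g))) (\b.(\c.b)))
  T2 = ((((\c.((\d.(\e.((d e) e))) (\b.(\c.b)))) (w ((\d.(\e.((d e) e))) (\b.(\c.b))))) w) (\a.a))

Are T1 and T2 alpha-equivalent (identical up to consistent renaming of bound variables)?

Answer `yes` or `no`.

Term 1: ((\g.(\h.((((\f.(\g.(\h.(f (g h))))) (\d.(\e.((d e) e)))) h) g))) (\b.(\c.b)))
Term 2: ((((\c.((\d.(\e.((d e) e))) (\b.(\c.b)))) (w ((\d.(\e.((d e) e))) (\b.(\c.b))))) w) (\a.a))
Alpha-equivalence: compare structure up to binder renaming.
Result: False

Answer: no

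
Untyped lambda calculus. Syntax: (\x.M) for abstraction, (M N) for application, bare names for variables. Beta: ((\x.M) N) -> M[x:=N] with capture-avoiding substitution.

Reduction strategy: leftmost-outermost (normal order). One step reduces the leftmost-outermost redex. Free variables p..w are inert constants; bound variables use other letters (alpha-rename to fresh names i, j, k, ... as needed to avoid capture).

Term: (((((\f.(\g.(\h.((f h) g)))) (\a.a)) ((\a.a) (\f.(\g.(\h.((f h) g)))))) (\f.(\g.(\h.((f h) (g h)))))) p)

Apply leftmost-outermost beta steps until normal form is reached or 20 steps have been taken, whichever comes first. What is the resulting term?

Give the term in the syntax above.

Step 0: (((((\f.(\g.(\h.((f h) g)))) (\a.a)) ((\a.a) (\f.(\g.(\h.((f h) g)))))) (\f.(\g.(\h.((f h) (g h)))))) p)
Step 1: ((((\g.(\h.(((\a.a) h) g))) ((\a.a) (\f.(\g.(\h.((f h) g)))))) (\f.(\g.(\h.((f h) (g h)))))) p)
Step 2: (((\h.(((\a.a) h) ((\a.a) (\f.(\g.(\h.((f h) g))))))) (\f.(\g.(\h.((f h) (g h)))))) p)
Step 3: ((((\a.a) (\f.(\g.(\h.((f h) (g h)))))) ((\a.a) (\f.(\g.(\h.((f h) g)))))) p)
Step 4: (((\f.(\g.(\h.((f h) (g h))))) ((\a.a) (\f.(\g.(\h.((f h) g)))))) p)
Step 5: ((\g.(\h.((((\a.a) (\f.(\g.(\h.((f h) g))))) h) (g h)))) p)
Step 6: (\h.((((\a.a) (\f.(\g.(\h.((f h) g))))) h) (p h)))
Step 7: (\h.(((\f.(\g.(\h.((f h) g)))) h) (p h)))
Step 8: (\h.((\g.(\i.((h i) g))) (p h)))
Step 9: (\h.(\i.((h i) (p h))))

Answer: (\h.(\i.((h i) (p h))))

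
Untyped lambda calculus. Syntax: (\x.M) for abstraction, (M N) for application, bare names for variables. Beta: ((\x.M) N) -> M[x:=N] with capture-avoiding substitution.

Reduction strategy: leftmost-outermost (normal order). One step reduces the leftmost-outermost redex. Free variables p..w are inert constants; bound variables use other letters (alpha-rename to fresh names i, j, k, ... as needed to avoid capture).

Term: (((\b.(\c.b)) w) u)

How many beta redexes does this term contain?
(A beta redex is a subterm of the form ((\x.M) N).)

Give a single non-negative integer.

Answer: 1

Derivation:
Term: (((\b.(\c.b)) w) u)
  Redex: ((\b.(\c.b)) w)
Total redexes: 1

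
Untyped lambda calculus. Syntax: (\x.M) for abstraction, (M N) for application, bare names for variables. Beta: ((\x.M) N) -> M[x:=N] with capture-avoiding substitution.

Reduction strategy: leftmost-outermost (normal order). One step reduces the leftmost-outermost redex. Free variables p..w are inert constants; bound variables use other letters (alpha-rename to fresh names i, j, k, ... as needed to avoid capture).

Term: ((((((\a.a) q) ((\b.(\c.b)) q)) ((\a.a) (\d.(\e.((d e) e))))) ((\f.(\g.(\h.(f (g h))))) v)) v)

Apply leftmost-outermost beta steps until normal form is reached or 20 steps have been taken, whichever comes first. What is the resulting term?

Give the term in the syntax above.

Answer: ((((q (\c.q)) (\d.(\e.((d e) e)))) (\g.(\h.(v (g h))))) v)

Derivation:
Step 0: ((((((\a.a) q) ((\b.(\c.b)) q)) ((\a.a) (\d.(\e.((d e) e))))) ((\f.(\g.(\h.(f (g h))))) v)) v)
Step 1: ((((q ((\b.(\c.b)) q)) ((\a.a) (\d.(\e.((d e) e))))) ((\f.(\g.(\h.(f (g h))))) v)) v)
Step 2: ((((q (\c.q)) ((\a.a) (\d.(\e.((d e) e))))) ((\f.(\g.(\h.(f (g h))))) v)) v)
Step 3: ((((q (\c.q)) (\d.(\e.((d e) e)))) ((\f.(\g.(\h.(f (g h))))) v)) v)
Step 4: ((((q (\c.q)) (\d.(\e.((d e) e)))) (\g.(\h.(v (g h))))) v)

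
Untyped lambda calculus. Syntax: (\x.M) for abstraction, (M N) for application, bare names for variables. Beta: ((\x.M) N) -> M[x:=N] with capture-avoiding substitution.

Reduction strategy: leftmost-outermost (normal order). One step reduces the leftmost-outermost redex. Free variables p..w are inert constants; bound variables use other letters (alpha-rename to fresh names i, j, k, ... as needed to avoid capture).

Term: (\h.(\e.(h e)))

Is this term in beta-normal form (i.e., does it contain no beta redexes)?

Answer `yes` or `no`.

Term: (\h.(\e.(h e)))
No beta redexes found.

Answer: yes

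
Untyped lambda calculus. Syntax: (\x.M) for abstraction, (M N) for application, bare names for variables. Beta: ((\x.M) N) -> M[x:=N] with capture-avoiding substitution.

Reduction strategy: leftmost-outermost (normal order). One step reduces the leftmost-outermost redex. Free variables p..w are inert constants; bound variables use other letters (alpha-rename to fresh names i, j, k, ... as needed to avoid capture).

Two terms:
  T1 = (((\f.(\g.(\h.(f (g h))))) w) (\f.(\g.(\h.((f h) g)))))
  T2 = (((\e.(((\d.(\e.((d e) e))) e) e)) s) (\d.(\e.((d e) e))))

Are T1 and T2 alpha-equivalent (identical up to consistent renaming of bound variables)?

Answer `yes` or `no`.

Answer: no

Derivation:
Term 1: (((\f.(\g.(\h.(f (g h))))) w) (\f.(\g.(\h.((f h) g)))))
Term 2: (((\e.(((\d.(\e.((d e) e))) e) e)) s) (\d.(\e.((d e) e))))
Alpha-equivalence: compare structure up to binder renaming.
Result: False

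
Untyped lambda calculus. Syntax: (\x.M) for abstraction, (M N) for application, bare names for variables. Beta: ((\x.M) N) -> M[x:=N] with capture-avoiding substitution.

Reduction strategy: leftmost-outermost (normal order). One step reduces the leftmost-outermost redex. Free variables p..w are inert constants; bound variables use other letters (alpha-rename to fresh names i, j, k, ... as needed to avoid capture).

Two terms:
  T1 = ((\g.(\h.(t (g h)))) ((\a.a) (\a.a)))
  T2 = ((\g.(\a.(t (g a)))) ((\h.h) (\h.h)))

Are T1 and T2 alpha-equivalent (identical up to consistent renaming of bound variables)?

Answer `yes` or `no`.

Term 1: ((\g.(\h.(t (g h)))) ((\a.a) (\a.a)))
Term 2: ((\g.(\a.(t (g a)))) ((\h.h) (\h.h)))
Alpha-equivalence: compare structure up to binder renaming.
Result: True

Answer: yes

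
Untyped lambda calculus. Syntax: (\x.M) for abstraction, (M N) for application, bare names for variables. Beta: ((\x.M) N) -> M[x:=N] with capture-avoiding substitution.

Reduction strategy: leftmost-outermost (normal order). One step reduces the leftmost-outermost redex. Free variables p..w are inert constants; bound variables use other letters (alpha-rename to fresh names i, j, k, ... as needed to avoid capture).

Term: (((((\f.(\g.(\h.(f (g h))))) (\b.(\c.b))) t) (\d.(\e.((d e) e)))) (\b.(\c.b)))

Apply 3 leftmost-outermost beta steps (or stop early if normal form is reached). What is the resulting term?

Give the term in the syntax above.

Answer: (((\b.(\c.b)) (t (\d.(\e.((d e) e))))) (\b.(\c.b)))

Derivation:
Step 0: (((((\f.(\g.(\h.(f (g h))))) (\b.(\c.b))) t) (\d.(\e.((d e) e)))) (\b.(\c.b)))
Step 1: ((((\g.(\h.((\b.(\c.b)) (g h)))) t) (\d.(\e.((d e) e)))) (\b.(\c.b)))
Step 2: (((\h.((\b.(\c.b)) (t h))) (\d.(\e.((d e) e)))) (\b.(\c.b)))
Step 3: (((\b.(\c.b)) (t (\d.(\e.((d e) e))))) (\b.(\c.b)))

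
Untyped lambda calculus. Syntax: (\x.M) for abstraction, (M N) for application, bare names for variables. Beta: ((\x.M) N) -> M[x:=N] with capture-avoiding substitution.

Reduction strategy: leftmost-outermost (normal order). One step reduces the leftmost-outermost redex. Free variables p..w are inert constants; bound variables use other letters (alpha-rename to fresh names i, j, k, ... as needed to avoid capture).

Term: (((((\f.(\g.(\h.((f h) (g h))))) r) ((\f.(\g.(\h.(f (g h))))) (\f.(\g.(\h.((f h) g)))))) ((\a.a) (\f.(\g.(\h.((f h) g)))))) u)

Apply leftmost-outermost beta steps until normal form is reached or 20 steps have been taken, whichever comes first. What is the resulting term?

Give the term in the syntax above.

Step 0: (((((\f.(\g.(\h.((f h) (g h))))) r) ((\f.(\g.(\h.(f (g h))))) (\f.(\g.(\h.((f h) g)))))) ((\a.a) (\f.(\g.(\h.((f h) g)))))) u)
Step 1: ((((\g.(\h.((r h) (g h)))) ((\f.(\g.(\h.(f (g h))))) (\f.(\g.(\h.((f h) g)))))) ((\a.a) (\f.(\g.(\h.((f h) g)))))) u)
Step 2: (((\h.((r h) (((\f.(\g.(\h.(f (g h))))) (\f.(\g.(\h.((f h) g))))) h))) ((\a.a) (\f.(\g.(\h.((f h) g)))))) u)
Step 3: (((r ((\a.a) (\f.(\g.(\h.((f h) g)))))) (((\f.(\g.(\h.(f (g h))))) (\f.(\g.(\h.((f h) g))))) ((\a.a) (\f.(\g.(\h.((f h) g))))))) u)
Step 4: (((r (\f.(\g.(\h.((f h) g))))) (((\f.(\g.(\h.(f (g h))))) (\f.(\g.(\h.((f h) g))))) ((\a.a) (\f.(\g.(\h.((f h) g))))))) u)
Step 5: (((r (\f.(\g.(\h.((f h) g))))) ((\g.(\h.((\f.(\g.(\h.((f h) g)))) (g h)))) ((\a.a) (\f.(\g.(\h.((f h) g))))))) u)
Step 6: (((r (\f.(\g.(\h.((f h) g))))) (\h.((\f.(\g.(\h.((f h) g)))) (((\a.a) (\f.(\g.(\h.((f h) g))))) h)))) u)
Step 7: (((r (\f.(\g.(\h.((f h) g))))) (\h.(\g.(\i.(((((\a.a) (\f.(\g.(\h.((f h) g))))) h) i) g))))) u)
Step 8: (((r (\f.(\g.(\h.((f h) g))))) (\h.(\g.(\i.((((\f.(\g.(\h.((f h) g)))) h) i) g))))) u)
Step 9: (((r (\f.(\g.(\h.((f h) g))))) (\h.(\g.(\i.(((\g.(\i.((h i) g))) i) g))))) u)
Step 10: (((r (\f.(\g.(\h.((f h) g))))) (\h.(\g.(\i.((\j.((h j) i)) g))))) u)
Step 11: (((r (\f.(\g.(\h.((f h) g))))) (\h.(\g.(\i.((h g) i))))) u)

Answer: (((r (\f.(\g.(\h.((f h) g))))) (\h.(\g.(\i.((h g) i))))) u)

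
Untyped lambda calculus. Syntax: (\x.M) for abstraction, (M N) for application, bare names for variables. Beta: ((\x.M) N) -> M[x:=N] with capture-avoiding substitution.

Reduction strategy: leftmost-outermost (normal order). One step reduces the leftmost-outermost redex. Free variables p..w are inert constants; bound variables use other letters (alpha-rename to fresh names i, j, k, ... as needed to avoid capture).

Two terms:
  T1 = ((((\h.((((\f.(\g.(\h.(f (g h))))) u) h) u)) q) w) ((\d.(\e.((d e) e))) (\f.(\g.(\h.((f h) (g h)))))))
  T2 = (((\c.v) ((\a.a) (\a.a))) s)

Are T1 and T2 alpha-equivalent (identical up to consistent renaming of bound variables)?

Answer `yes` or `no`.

Term 1: ((((\h.((((\f.(\g.(\h.(f (g h))))) u) h) u)) q) w) ((\d.(\e.((d e) e))) (\f.(\g.(\h.((f h) (g h)))))))
Term 2: (((\c.v) ((\a.a) (\a.a))) s)
Alpha-equivalence: compare structure up to binder renaming.
Result: False

Answer: no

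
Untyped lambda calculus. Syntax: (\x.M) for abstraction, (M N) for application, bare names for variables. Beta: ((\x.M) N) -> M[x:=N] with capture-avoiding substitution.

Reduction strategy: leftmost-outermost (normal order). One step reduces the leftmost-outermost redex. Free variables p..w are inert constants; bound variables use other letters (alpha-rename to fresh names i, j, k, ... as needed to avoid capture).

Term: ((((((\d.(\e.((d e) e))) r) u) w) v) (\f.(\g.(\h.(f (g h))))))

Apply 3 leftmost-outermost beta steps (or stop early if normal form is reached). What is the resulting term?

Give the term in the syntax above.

Step 0: ((((((\d.(\e.((d e) e))) r) u) w) v) (\f.(\g.(\h.(f (g h))))))
Step 1: (((((\e.((r e) e)) u) w) v) (\f.(\g.(\h.(f (g h))))))
Step 2: (((((r u) u) w) v) (\f.(\g.(\h.(f (g h))))))
Step 3: (normal form reached)

Answer: (((((r u) u) w) v) (\f.(\g.(\h.(f (g h))))))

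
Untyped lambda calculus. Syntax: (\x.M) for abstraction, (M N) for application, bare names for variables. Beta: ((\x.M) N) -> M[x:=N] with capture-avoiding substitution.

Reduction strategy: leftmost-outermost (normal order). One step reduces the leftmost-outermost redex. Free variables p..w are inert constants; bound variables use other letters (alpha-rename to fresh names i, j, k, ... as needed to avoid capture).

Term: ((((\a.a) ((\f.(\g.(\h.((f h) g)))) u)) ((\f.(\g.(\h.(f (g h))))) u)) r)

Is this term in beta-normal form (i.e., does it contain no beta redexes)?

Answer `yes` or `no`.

Term: ((((\a.a) ((\f.(\g.(\h.((f h) g)))) u)) ((\f.(\g.(\h.(f (g h))))) u)) r)
Found 3 beta redex(es).

Answer: no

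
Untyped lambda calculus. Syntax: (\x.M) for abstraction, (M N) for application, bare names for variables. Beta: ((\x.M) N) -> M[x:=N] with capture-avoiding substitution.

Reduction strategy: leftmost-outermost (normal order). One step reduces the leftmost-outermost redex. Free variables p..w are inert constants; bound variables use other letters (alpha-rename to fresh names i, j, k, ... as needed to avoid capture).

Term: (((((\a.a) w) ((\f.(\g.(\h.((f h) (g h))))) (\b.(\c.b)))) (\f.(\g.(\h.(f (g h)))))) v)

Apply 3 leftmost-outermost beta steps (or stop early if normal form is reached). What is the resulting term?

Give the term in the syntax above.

Step 0: (((((\a.a) w) ((\f.(\g.(\h.((f h) (g h))))) (\b.(\c.b)))) (\f.(\g.(\h.(f (g h)))))) v)
Step 1: (((w ((\f.(\g.(\h.((f h) (g h))))) (\b.(\c.b)))) (\f.(\g.(\h.(f (g h)))))) v)
Step 2: (((w (\g.(\h.(((\b.(\c.b)) h) (g h))))) (\f.(\g.(\h.(f (g h)))))) v)
Step 3: (((w (\g.(\h.((\c.h) (g h))))) (\f.(\g.(\h.(f (g h)))))) v)

Answer: (((w (\g.(\h.((\c.h) (g h))))) (\f.(\g.(\h.(f (g h)))))) v)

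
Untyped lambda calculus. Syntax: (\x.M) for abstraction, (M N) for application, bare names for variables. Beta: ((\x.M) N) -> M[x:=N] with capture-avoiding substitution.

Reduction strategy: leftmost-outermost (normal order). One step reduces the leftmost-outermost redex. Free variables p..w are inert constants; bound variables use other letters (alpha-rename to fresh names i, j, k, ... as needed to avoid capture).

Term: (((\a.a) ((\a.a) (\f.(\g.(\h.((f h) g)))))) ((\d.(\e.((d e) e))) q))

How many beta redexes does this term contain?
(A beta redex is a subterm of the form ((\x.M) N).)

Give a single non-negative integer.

Term: (((\a.a) ((\a.a) (\f.(\g.(\h.((f h) g)))))) ((\d.(\e.((d e) e))) q))
  Redex: ((\a.a) ((\a.a) (\f.(\g.(\h.((f h) g))))))
  Redex: ((\a.a) (\f.(\g.(\h.((f h) g)))))
  Redex: ((\d.(\e.((d e) e))) q)
Total redexes: 3

Answer: 3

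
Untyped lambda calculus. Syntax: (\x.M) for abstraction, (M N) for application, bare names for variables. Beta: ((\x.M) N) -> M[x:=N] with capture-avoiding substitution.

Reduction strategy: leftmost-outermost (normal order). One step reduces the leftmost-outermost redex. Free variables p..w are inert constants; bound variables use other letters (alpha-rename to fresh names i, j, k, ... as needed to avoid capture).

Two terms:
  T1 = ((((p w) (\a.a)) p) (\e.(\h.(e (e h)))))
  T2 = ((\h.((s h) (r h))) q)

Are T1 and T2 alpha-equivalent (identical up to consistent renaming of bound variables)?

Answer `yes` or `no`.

Term 1: ((((p w) (\a.a)) p) (\e.(\h.(e (e h)))))
Term 2: ((\h.((s h) (r h))) q)
Alpha-equivalence: compare structure up to binder renaming.
Result: False

Answer: no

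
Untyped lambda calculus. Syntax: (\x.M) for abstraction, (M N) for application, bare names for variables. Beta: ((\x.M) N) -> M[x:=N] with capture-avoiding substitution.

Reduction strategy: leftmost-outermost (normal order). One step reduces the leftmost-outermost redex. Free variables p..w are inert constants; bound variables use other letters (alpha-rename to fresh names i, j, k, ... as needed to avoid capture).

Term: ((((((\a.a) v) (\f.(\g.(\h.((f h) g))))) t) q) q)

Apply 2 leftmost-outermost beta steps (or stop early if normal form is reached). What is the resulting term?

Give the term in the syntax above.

Step 0: ((((((\a.a) v) (\f.(\g.(\h.((f h) g))))) t) q) q)
Step 1: ((((v (\f.(\g.(\h.((f h) g))))) t) q) q)
Step 2: (normal form reached)

Answer: ((((v (\f.(\g.(\h.((f h) g))))) t) q) q)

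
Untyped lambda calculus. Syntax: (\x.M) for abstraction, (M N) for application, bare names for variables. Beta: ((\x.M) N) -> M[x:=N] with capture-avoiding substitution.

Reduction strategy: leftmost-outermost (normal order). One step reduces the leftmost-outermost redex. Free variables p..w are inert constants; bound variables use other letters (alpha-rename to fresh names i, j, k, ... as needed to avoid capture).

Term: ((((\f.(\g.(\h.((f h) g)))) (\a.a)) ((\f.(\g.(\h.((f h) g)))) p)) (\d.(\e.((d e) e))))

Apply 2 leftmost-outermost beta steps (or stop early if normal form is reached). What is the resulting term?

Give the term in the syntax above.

Step 0: ((((\f.(\g.(\h.((f h) g)))) (\a.a)) ((\f.(\g.(\h.((f h) g)))) p)) (\d.(\e.((d e) e))))
Step 1: (((\g.(\h.(((\a.a) h) g))) ((\f.(\g.(\h.((f h) g)))) p)) (\d.(\e.((d e) e))))
Step 2: ((\h.(((\a.a) h) ((\f.(\g.(\h.((f h) g)))) p))) (\d.(\e.((d e) e))))

Answer: ((\h.(((\a.a) h) ((\f.(\g.(\h.((f h) g)))) p))) (\d.(\e.((d e) e))))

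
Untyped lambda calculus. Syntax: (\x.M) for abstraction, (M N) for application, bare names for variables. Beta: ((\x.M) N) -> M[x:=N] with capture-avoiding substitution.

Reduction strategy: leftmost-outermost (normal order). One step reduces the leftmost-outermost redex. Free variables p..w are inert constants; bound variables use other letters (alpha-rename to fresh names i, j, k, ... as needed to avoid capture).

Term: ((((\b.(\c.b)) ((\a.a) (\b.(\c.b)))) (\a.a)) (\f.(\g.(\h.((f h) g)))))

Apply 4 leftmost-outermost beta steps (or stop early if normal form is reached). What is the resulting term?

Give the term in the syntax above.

Step 0: ((((\b.(\c.b)) ((\a.a) (\b.(\c.b)))) (\a.a)) (\f.(\g.(\h.((f h) g)))))
Step 1: (((\c.((\a.a) (\b.(\c.b)))) (\a.a)) (\f.(\g.(\h.((f h) g)))))
Step 2: (((\a.a) (\b.(\c.b))) (\f.(\g.(\h.((f h) g)))))
Step 3: ((\b.(\c.b)) (\f.(\g.(\h.((f h) g)))))
Step 4: (\c.(\f.(\g.(\h.((f h) g)))))

Answer: (\c.(\f.(\g.(\h.((f h) g)))))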